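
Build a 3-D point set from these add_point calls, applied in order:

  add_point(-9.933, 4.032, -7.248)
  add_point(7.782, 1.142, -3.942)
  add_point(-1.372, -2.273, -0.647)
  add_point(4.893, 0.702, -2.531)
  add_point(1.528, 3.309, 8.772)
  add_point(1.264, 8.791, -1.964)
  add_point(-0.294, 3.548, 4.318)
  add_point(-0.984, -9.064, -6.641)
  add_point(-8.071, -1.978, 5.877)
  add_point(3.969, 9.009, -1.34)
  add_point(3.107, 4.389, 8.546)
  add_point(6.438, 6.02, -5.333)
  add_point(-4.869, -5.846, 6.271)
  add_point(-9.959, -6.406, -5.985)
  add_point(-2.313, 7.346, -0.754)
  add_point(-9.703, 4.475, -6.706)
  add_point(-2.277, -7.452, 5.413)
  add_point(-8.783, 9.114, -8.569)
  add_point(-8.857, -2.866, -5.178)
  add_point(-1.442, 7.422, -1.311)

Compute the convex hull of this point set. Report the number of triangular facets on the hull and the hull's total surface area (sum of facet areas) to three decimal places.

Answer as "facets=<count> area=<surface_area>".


Hull vertices (15/20): indices [0, 1, 4, 5, 7, 8, 9, 10, 11, 12, 13, 14, 15, 16, 17].

Area of each hull facet:
  f1: (p7, p17, p13) → 72.5882
  f2: (p7, p16, p13) → 56.1308
  f3: (p7, p16, p1) → 81.7691
  f4: (p11, p7, p1) → 31.6693
  f5: (p11, p7, p17) → 129.0311
  f6: (p11, p9, p17) → 40.7652
  f7: (p0, p17, p13) → 7.0225
  f8: (p0, p15, p17) → 1.7641
  f9: (p8, p4, p17) → 103.1779
  f10: (p8, p15, p17) → 25.2214
  f11: (p8, p0, p13) → 65.4552
  f12: (p8, p0, p15) → 4.7751
  f13: (p10, p4, p17) → 19.9893
  f14: (p10, p16, p1) → 87.9926
  f15: (p10, p16, p4) → 7.7567
  f16: (p10, p11, p1) → 35.9299
  f17: (p10, p11, p9) → 27.1055
  f18: (p12, p16, p4) → 18.1264
  f19: (p12, p8, p4) → 27.9676
  f20: (p12, p16, p13) → 21.0186
  f21: (p12, p8, p13) → 32.0798
  f22: (p5, p9, p17) → 6.0535
  f23: (p5, p10, p9) → 15.1746
  f24: (p14, p10, p17) → 10.6414
  f25: (p14, p5, p17) → 20.0615
  f26: (p14, p5, p10) → 22.4839
Σ area = 971.751

Euler: V−E+F = 15−39+26 = 2.

facets=26 area=971.751


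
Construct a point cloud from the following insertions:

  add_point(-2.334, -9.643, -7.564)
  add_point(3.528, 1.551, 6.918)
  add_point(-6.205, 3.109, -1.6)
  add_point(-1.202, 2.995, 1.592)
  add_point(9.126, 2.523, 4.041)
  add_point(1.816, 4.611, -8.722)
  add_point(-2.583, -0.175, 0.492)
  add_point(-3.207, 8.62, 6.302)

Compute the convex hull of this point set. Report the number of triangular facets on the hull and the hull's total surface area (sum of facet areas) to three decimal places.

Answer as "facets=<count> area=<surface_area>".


Points on the hull: [0, 1, 2, 4, 5, 6, 7] (7 of 8).

Per-facet area ½‖(b−a)×(c−a)‖:
  f1: (p5, p0, p2) → 74.2488
  f2: (p5, p0, p4) → 110.3789
  f3: (p1, p0, p4) → 61.1932
  f4: (p7, p1, p4) → 27.5569
  f5: (p7, p5, p2) → 53.3128
  f6: (p7, p5, p4) → 96.7206
  f7: (p6, p1, p0) → 45.2337
  f8: (p6, p7, p1) → 41.0128
  f9: (p6, p0, p2) → 32.1828
  f10: (p6, p7, p2) → 26.4225
Σ area = 568.263

Euler characteristic 7−15+10 = 2 ✓

facets=10 area=568.263


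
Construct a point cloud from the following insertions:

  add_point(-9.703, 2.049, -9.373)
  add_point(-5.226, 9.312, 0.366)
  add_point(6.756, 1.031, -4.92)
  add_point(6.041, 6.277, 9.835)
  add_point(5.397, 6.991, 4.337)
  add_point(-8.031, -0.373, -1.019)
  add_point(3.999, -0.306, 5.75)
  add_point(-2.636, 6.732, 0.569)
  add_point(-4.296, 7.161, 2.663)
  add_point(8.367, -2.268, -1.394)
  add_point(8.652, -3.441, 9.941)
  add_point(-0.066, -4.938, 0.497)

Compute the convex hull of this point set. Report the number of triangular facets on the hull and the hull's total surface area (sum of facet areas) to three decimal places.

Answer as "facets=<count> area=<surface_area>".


facets=16 area=759.134

Points on the hull: [0, 1, 2, 3, 4, 5, 8, 9, 10, 11] (10 of 12).

Facet areas (half cross-product norm):
  f1: (p2, p1, p0) → 96.0295
  f2: (p5, p1, p0) → 44.9294
  f3: (p5, p11, p0) → 36.8114
  f4: (p5, p11, p10) → 46.3119
  f5: (p3, p5, p10) → 94.5347
  f6: (p9, p11, p0) → 66.3932
  f7: (p9, p2, p0) → 37.0234
  f8: (p9, p11, p10) → 50.3500
  f9: (p9, p3, p10) → 56.9663
  f10: (p4, p2, p1) → 64.0674
  f11: (p4, p3, p1) → 28.5245
  f12: (p4, p9, p2) → 27.7140
  f13: (p4, p9, p3) → 29.3271
  f14: (p8, p5, p1) → 14.9091
  f15: (p8, p3, p1) → 15.2438
  f16: (p8, p3, p5) → 49.9985
Σ area = 759.134

Euler characteristic 10−24+16 = 2 ✓


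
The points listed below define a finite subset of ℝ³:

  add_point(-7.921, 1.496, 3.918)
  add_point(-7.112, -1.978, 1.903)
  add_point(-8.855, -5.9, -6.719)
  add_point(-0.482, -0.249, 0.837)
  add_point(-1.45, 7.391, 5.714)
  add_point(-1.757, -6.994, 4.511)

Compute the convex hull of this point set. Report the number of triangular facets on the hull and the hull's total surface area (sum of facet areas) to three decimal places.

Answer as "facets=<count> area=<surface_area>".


Points on the hull: [0, 1, 2, 3, 4, 5] (6 of 6).

Triangle areas on the boundary:
  f1: (p4, p3, p2) → 44.8619
  f2: (p5, p3, p2) → 47.9694
  f3: (p5, p4, p3) → 31.5773
  f4: (p0, p4, p2) → 46.7603
  f5: (p0, p5, p4) → 46.7303
  f6: (p1, p5, p2) → 37.0039
  f7: (p1, p0, p2) → 13.0513
  f8: (p1, p0, p5) → 13.6508
Σ area = 281.605

Check V−E+F: 6 − 12 + 8 = 2.

facets=8 area=281.605


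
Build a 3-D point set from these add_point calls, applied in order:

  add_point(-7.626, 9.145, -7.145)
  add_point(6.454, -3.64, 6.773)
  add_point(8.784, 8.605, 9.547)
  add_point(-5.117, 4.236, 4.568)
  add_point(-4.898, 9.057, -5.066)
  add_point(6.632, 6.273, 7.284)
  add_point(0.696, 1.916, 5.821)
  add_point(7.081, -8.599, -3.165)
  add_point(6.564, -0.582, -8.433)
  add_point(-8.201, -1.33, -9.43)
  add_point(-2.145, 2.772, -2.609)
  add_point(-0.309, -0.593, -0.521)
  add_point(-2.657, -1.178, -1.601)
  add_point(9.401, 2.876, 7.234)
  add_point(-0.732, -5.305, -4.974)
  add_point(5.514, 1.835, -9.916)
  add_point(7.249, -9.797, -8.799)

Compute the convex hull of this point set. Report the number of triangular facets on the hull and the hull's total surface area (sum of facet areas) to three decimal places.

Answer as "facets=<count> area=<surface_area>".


Points on the hull: [0, 1, 2, 3, 4, 7, 8, 9, 13, 14, 15, 16] (12 of 17).

Triangle areas on the boundary:
  f1: (p15, p16, p9) → 82.9137
  f2: (p0, p15, p9) → 72.9238
  f3: (p8, p16, p13) → 73.1962
  f4: (p8, p15, p16) → 8.3366
  f5: (p2, p8, p13) → 42.6784
  f6: (p2, p8, p15) → 30.5232
  f7: (p2, p1, p13) → 12.6679
  f8: (p14, p16, p9) → 36.5950
  f9: (p7, p16, p13) → 27.2293
  f10: (p7, p1, p13) → 35.8013
  f11: (p7, p14, p16) → 24.8575
  f12: (p7, p14, p1) → 48.1951
  f13: (p4, p0, p15) → 21.2588
  f14: (p4, p2, p15) → 130.5822
  f15: (p4, p2, p0) → 5.7123
  f16: (p3, p2, p1) → 84.7425
  f17: (p3, p14, p1) → 85.7713
  f18: (p3, p2, p0) → 92.9917
  f19: (p3, p14, p9) → 66.3613
  f20: (p3, p0, p9) → 68.5204
Σ area = 1051.859

Check V−E+F: 12 − 30 + 20 = 2.

facets=20 area=1051.859


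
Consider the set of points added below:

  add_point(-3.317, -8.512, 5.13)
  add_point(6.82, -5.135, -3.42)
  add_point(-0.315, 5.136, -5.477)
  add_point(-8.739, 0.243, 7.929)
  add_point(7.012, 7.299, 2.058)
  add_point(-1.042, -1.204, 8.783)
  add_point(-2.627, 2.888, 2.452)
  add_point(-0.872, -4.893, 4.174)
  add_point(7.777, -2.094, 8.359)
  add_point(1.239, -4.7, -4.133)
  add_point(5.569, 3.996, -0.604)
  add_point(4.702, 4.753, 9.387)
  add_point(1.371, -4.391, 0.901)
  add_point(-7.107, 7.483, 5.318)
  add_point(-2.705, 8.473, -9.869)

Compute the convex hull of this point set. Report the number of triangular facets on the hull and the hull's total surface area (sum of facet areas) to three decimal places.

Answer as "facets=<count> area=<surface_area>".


facets=16 area=902.998

Hull vertices (10/15): indices [0, 1, 3, 4, 5, 8, 9, 11, 13, 14].

Triangle areas on the boundary:
  f1: (p0, p14, p3) → 109.3441
  f2: (p1, p0, p8) → 73.0863
  f3: (p5, p0, p3) → 33.0271
  f4: (p5, p0, p8) → 37.1475
  f5: (p5, p11, p3) → 27.2451
  f6: (p5, p11, p8) → 29.1006
  f7: (p9, p0, p14) → 69.9837
  f8: (p9, p1, p14) → 38.9098
  f9: (p9, p1, p0) → 29.8394
  f10: (p13, p14, p3) → 56.1697
  f11: (p13, p11, p3) → 49.9861
  f12: (p4, p1, p8) → 65.1639
  f13: (p4, p11, p8) → 30.6323
  f14: (p4, p1, p14) → 101.4753
  f15: (p4, p13, p14) → 100.3554
  f16: (p4, p13, p11) → 51.5314
Σ area = 902.998

Check V−E+F: 10 − 24 + 16 = 2.


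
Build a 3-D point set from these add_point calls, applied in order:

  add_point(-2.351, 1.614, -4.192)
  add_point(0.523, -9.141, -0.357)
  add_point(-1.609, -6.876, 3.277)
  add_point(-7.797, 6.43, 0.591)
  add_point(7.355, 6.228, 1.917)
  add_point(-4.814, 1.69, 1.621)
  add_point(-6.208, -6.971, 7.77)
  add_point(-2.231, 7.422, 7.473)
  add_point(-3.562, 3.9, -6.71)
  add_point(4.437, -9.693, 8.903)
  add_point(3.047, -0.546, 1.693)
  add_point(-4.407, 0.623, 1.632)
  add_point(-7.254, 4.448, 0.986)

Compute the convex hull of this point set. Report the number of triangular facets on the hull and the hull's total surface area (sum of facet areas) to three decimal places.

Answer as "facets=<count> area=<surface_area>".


facets=10 area=732.891

Hull vertices (7/13): indices [1, 3, 4, 6, 7, 8, 9].

Per-facet area ½‖(b−a)×(c−a)‖:
  f1: (p8, p4, p3) → 61.1143
  f2: (p7, p4, p3) → 49.1352
  f3: (p7, p9, p4) → 95.2813
  f4: (p1, p9, p4) → 83.1488
  f5: (p1, p8, p4) → 100.5420
  f6: (p6, p7, p3) → 64.2524
  f7: (p6, p7, p9) → 82.4739
  f8: (p6, p1, p9) → 48.7058
  f9: (p6, p8, p3) → 67.0857
  f10: (p6, p1, p8) → 81.1518
Σ area = 732.891

Euler characteristic 7−15+10 = 2 ✓


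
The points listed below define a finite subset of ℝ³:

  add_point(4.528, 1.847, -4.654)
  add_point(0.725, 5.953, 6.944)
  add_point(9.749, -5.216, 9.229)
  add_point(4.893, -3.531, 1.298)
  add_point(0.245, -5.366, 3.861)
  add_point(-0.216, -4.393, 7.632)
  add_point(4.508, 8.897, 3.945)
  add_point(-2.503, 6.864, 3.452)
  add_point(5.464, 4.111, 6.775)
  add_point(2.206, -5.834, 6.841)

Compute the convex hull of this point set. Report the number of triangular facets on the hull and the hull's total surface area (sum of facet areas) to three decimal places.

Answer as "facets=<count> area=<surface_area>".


10 of the 10 inputs are extreme points: [0, 1, 2, 3, 4, 5, 6, 7, 8, 9].

Triangle areas on the boundary:
  f1: (p0, p6, p7) → 39.6203
  f2: (p0, p6, p2) → 84.4721
  f3: (p4, p0, p7) → 63.4130
  f4: (p1, p6, p7) → 13.6809
  f5: (p3, p0, p2) → 24.4490
  f6: (p3, p4, p2) → 26.5352
  f7: (p3, p4, p0) → 19.2675
  f8: (p8, p6, p2) → 10.5435
  f9: (p8, p1, p2) → 19.4167
  f10: (p8, p1, p6) → 12.8270
  f11: (p5, p1, p2) → 52.7113
  f12: (p5, p4, p7) → 23.8955
  f13: (p5, p1, p7) → 24.8195
  f14: (p9, p4, p2) → 9.3262
  f15: (p9, p5, p2) → 8.6560
  f16: (p9, p5, p4) → 5.0376
Σ area = 438.671

Euler characteristic 10−24+16 = 2 ✓

facets=16 area=438.671


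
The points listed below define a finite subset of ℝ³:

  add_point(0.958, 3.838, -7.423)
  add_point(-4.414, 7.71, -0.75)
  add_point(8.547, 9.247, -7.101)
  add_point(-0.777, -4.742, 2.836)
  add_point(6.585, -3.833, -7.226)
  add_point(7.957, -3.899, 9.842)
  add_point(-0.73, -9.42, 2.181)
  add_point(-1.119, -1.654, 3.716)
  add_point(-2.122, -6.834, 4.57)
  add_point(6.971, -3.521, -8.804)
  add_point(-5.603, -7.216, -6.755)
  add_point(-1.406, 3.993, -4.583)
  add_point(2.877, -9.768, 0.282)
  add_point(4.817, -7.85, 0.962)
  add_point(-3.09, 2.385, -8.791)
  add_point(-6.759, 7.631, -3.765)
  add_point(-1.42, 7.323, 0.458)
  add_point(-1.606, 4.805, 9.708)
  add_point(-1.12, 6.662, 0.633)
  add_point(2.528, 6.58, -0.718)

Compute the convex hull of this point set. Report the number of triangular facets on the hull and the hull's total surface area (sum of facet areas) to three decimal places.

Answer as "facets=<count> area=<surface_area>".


facets=20 area=1052.751

Extreme-point indices: [1, 2, 5, 6, 8, 9, 10, 12, 13, 14, 15, 17] — 12 of 20 on the boundary.

Area of each hull facet:
  f1: (p17, p5, p2) → 127.1135
  f2: (p13, p5, p12) → 10.4433
  f3: (p14, p2, p15) → 55.3979
  f4: (p14, p10, p15) → 38.2213
  f5: (p9, p10, p12) → 62.5699
  f6: (p9, p13, p12) → 15.0383
  f7: (p9, p14, p2) → 69.5913
  f8: (p9, p14, p10) → 56.9741
  f9: (p9, p5, p2) → 120.3399
  f10: (p9, p13, p5) → 45.9301
  f11: (p1, p2, p15) → 27.1378
  f12: (p1, p17, p15) → 9.9900
  f13: (p1, p17, p2) → 79.5177
  f14: (p8, p17, p5) → 67.0034
  f15: (p8, p10, p15) → 88.2584
  f16: (p8, p17, p15) → 91.5288
  f17: (p6, p10, p12) → 21.2921
  f18: (p6, p8, p10) → 19.2083
  f19: (p6, p5, p12) → 25.1729
  f20: (p6, p8, p5) → 22.0222
Σ area = 1052.751

Check V−E+F: 12 − 30 + 20 = 2.


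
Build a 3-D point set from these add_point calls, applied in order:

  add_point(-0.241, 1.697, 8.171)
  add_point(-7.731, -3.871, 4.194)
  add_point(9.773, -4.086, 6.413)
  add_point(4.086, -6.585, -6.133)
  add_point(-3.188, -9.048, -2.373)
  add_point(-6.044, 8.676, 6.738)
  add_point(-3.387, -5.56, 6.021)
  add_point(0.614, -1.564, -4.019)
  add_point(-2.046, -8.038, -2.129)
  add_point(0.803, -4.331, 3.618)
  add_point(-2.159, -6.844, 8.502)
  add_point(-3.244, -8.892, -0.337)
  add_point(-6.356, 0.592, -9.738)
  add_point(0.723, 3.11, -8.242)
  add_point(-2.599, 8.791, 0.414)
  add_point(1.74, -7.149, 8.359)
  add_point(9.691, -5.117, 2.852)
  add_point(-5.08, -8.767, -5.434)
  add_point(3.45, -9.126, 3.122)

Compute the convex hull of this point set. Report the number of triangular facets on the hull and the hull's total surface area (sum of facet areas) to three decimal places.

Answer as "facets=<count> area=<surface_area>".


facets=26 area=952.596

Points on the hull: [0, 1, 2, 3, 4, 5, 10, 11, 12, 13, 14, 15, 16, 17, 18] (15 of 19).

Triangle areas on the boundary:
  f1: (p17, p12, p1) → 57.5918
  f2: (p5, p14, p2) → 67.8204
  f3: (p5, p12, p1) → 94.1789
  f4: (p5, p12, p14) → 41.9346
  f5: (p13, p14, p2) → 97.5627
  f6: (p13, p12, p14) → 41.6094
  f7: (p10, p5, p1) → 48.6270
  f8: (p3, p17, p12) → 48.6828
  f9: (p3, p13, p12) → 40.1087
  f10: (p3, p18, p17) → 44.5536
  f11: (p0, p5, p2) → 24.2133
  f12: (p0, p10, p5) → 31.9491
  f13: (p11, p10, p18) → 28.9378
  f14: (p11, p17, p1) → 20.8085
  f15: (p11, p10, p1) → 29.2977
  f16: (p16, p18, p2) → 13.6383
  f17: (p16, p3, p18) → 34.7124
  f18: (p16, p13, p2) → 26.0781
  f19: (p16, p3, p13) → 54.7477
  f20: (p15, p0, p2) → 39.5421
  f21: (p15, p0, p10) → 16.9637
  f22: (p15, p18, p2) → 24.1993
  f23: (p15, p10, p18) → 10.7283
  f24: (p4, p18, p17) → 5.0771
  f25: (p4, p11, p17) → 2.0838
  f26: (p4, p11, p18) → 6.9491
Σ area = 952.596

Check V−E+F: 15 − 39 + 26 = 2.


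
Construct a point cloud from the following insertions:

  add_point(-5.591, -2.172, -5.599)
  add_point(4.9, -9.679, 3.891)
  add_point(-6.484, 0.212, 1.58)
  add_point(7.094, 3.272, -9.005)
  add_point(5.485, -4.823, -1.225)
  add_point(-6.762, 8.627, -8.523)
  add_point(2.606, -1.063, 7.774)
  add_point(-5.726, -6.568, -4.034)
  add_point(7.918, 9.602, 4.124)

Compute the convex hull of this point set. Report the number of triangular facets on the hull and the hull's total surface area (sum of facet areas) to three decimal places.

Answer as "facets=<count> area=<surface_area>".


Hull vertices (9/9): indices [0, 1, 2, 3, 4, 5, 6, 7, 8].

Area of each hull facet:
  f1: (p3, p8, p5) → 107.5260
  f2: (p3, p1, p8) → 127.3780
  f3: (p2, p8, p5) → 111.5942
  f4: (p4, p3, p1) → 3.0094
  f5: (p7, p2, p5) → 58.0968
  f6: (p7, p2, p1) → 59.6585
  f7: (p7, p4, p1) → 41.3637
  f8: (p7, p4, p3) → 66.0863
  f9: (p6, p1, p8) → 50.9696
  f10: (p6, p2, p8) → 68.7289
  f11: (p6, p2, p1) → 53.7033
  f12: (p0, p3, p5) → 75.2910
  f13: (p0, p7, p5) → 4.0302
  f14: (p0, p7, p3) → 29.3505
Σ area = 856.786

Euler characteristic 9−21+14 = 2 ✓

facets=14 area=856.786


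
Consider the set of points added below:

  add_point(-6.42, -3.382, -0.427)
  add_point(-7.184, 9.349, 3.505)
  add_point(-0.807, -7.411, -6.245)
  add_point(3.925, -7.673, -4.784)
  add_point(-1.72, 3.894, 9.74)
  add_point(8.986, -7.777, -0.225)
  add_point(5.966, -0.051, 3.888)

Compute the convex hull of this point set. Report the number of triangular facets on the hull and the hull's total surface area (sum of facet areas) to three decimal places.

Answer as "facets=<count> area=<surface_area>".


facets=10 area=522.318

Hull vertices (7/7): indices [0, 1, 2, 3, 4, 5, 6].

Per-facet area ½‖(b−a)×(c−a)‖:
  f1: (p0, p2, p1) → 45.7629
  f2: (p0, p4, p1) → 61.5050
  f3: (p0, p2, p5) → 50.8268
  f4: (p0, p4, p5) → 104.8692
  f5: (p3, p2, p1) → 49.5831
  f6: (p3, p2, p5) → 7.1209
  f7: (p6, p3, p1) → 92.4879
  f8: (p6, p3, p5) → 31.5098
  f9: (p6, p4, p1) → 49.9827
  f10: (p6, p4, p5) → 28.6695
Σ area = 522.318

Euler: V−E+F = 7−15+10 = 2.


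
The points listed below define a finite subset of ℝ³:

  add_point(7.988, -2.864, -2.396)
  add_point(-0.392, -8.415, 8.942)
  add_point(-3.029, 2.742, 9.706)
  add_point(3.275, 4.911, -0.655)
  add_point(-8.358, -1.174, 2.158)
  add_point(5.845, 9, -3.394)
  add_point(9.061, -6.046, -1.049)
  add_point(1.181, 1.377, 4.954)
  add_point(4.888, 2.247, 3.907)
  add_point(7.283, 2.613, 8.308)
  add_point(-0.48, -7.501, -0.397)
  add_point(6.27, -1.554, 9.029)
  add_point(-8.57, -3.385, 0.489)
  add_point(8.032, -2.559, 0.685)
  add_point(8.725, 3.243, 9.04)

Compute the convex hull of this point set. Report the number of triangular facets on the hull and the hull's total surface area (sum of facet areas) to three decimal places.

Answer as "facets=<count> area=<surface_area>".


facets=16 area=759.890

Points on the hull: [0, 1, 2, 4, 5, 6, 10, 11, 12, 14] (10 of 15).

Facet areas (half cross-product norm):
  f1: (p0, p5, p12) → 100.8489
  f2: (p0, p5, p6) → 7.1100
  f3: (p4, p5, p12) → 24.1368
  f4: (p4, p2, p5) → 84.2954
  f5: (p4, p1, p12) → 17.6126
  f6: (p4, p1, p2) → 54.8663
  f7: (p14, p5, p6) → 89.2344
  f8: (p14, p2, p5) → 81.7098
  f9: (p10, p0, p12) → 36.9608
  f10: (p10, p0, p6) → 17.3391
  f11: (p10, p1, p12) → 42.7490
  f12: (p10, p1, p6) → 45.2679
  f13: (p11, p1, p2) → 46.3359
  f14: (p11, p14, p2) → 27.6375
  f15: (p11, p1, p6) → 54.0275
  f16: (p11, p14, p6) → 29.7582
Σ area = 759.890

Euler characteristic 10−24+16 = 2 ✓


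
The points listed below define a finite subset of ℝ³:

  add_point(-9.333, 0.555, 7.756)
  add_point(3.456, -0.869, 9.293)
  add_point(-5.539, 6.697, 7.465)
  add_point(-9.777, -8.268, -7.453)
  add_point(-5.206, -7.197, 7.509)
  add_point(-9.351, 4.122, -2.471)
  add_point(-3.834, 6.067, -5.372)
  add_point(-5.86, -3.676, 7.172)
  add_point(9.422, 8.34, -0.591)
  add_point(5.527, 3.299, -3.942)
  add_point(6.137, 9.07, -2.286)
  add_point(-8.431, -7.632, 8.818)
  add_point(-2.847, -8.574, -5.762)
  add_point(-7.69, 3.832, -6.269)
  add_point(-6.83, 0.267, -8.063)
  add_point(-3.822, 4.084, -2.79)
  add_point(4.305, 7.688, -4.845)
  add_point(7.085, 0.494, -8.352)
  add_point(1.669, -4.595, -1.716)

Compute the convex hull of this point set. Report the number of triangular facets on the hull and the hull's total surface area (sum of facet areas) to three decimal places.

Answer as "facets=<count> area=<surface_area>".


16 of the 19 inputs are extreme points: [0, 1, 2, 3, 4, 5, 6, 8, 10, 11, 12, 13, 14, 16, 17, 18].

Triangle areas on the boundary:
  f1: (p2, p1, p8) → 86.1652
  f2: (p17, p12, p3) → 37.9434
  f3: (p17, p1, p8) → 83.1613
  f4: (p11, p2, p1) → 76.3070
  f5: (p11, p12, p3) → 55.3763
  f6: (p18, p17, p12) → 35.0079
  f7: (p18, p17, p1) → 54.2066
  f8: (p4, p11, p12) → 20.3976
  f9: (p4, p11, p1) → 12.7582
  f10: (p4, p18, p12) → 42.7245
  f11: (p4, p18, p1) → 56.8034
  f12: (p14, p17, p3) → 59.1825
  f13: (p14, p13, p3) → 12.7175
  f14: (p5, p13, p3) → 25.5294
  f15: (p16, p17, p8) → 28.1958
  f16: (p16, p14, p17) → 55.8113
  f17: (p0, p11, p2) → 18.5421
  f18: (p0, p5, p2) → 37.1093
  f19: (p0, p11, p3) → 67.5192
  f20: (p0, p5, p3) → 72.2784
  f21: (p10, p2, p8) → 27.2098
  f22: (p10, p16, p8) → 4.4825
  f23: (p6, p5, p2) → 35.7202
  f24: (p6, p10, p2) → 69.3325
  f25: (p6, p5, p13) → 9.3726
  f26: (p6, p10, p16) → 10.8942
  f27: (p6, p14, p13) → 8.7363
  f28: (p6, p16, p14) → 23.4959
Σ area = 1126.981

Euler characteristic 16−42+28 = 2 ✓

facets=28 area=1126.981


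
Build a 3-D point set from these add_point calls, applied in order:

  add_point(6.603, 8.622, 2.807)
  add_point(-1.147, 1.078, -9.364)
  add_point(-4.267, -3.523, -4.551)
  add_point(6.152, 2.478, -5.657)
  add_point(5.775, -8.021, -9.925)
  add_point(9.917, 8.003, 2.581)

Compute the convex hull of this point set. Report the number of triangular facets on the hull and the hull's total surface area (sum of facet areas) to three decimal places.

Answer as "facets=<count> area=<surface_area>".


facets=8 area=381.836

Extreme-point indices: [0, 1, 2, 3, 4, 5] — 6 of 6 on the boundary.

Facet areas (half cross-product norm):
  f1: (p4, p5, p2) → 117.2450
  f2: (p0, p5, p2) → 27.0673
  f3: (p1, p4, p2) → 41.1566
  f4: (p1, p0, p2) → 59.8621
  f5: (p1, p0, p5) → 25.9478
  f6: (p3, p4, p5) → 37.1750
  f7: (p3, p1, p5) → 29.3295
  f8: (p3, p1, p4) → 44.0527
Σ area = 381.836

Euler: V−E+F = 6−12+8 = 2.


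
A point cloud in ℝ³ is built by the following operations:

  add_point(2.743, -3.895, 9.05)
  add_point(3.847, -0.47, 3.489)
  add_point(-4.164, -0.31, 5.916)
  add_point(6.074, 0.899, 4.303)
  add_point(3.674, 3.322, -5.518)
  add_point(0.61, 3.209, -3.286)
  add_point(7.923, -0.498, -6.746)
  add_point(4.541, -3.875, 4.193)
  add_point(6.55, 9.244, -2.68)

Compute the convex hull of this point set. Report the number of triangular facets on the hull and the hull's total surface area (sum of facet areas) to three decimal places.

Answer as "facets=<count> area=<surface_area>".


facets=12 area=378.228

8 of the 9 inputs are extreme points: [0, 2, 3, 4, 5, 6, 7, 8].

Triangle areas on the boundary:
  f1: (p0, p8, p2) → 69.8922
  f2: (p5, p6, p2) → 40.6419
  f3: (p5, p8, p2) → 40.9277
  f4: (p7, p6, p2) → 54.1264
  f5: (p7, p0, p2) → 21.6772
  f6: (p4, p8, p6) → 19.7645
  f7: (p4, p5, p6) → 8.0044
  f8: (p4, p5, p8) → 13.5028
  f9: (p3, p0, p8) → 16.8057
  f10: (p3, p7, p0) → 12.9357
  f11: (p3, p8, p6) → 51.7525
  f12: (p3, p7, p6) → 28.1971
Σ area = 378.228

Check V−E+F: 8 − 18 + 12 = 2.


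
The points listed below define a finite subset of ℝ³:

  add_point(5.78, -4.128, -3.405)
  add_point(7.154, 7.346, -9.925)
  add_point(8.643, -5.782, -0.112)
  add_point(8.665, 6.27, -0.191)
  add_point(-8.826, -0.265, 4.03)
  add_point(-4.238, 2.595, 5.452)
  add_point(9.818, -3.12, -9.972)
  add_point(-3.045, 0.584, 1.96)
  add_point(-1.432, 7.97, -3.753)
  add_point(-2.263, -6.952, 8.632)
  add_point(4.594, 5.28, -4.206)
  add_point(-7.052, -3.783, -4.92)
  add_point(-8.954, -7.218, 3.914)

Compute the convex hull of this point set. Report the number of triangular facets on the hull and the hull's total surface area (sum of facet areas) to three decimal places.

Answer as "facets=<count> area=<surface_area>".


facets=16 area=933.262

Hull vertices (10/13): indices [1, 2, 3, 4, 5, 6, 8, 9, 11, 12].

Triangle areas on the boundary:
  f1: (p11, p6, p12) → 75.4715
  f2: (p2, p6, p12) → 87.3730
  f3: (p2, p9, p12) → 55.1751
  f4: (p2, p3, p6) → 59.7289
  f5: (p2, p3, p9) → 84.1961
  f6: (p5, p3, p8) → 59.3598
  f7: (p5, p3, p9) → 73.3443
  f8: (p1, p11, p6) → 93.2204
  f9: (p1, p11, p8) → 67.1913
  f10: (p1, p3, p6) → 52.9925
  f11: (p1, p3, p8) → 47.0672
  f12: (p4, p9, p12) → 28.4399
  f13: (p4, p5, p9) → 27.8302
  f14: (p4, p5, p8) → 29.8630
  f15: (p4, p11, p12) → 31.5719
  f16: (p4, p11, p8) → 60.4370
Σ area = 933.262

Euler: V−E+F = 10−24+16 = 2.


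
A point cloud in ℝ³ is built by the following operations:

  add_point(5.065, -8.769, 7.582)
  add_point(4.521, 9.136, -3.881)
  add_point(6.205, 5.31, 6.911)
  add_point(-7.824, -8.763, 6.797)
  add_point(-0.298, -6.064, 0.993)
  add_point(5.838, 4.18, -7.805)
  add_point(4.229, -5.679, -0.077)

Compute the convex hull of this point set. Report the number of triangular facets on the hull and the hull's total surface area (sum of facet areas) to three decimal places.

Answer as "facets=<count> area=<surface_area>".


facets=10 area=579.571

Extreme-point indices: [0, 1, 2, 3, 4, 5, 6] — 7 of 7 on the boundary.

Area of each hull facet:
  f1: (p0, p2, p3) → 91.0287
  f2: (p5, p0, p2) → 104.3382
  f3: (p1, p2, p3) → 114.0721
  f4: (p1, p5, p3) → 76.7018
  f5: (p1, p5, p2) → 35.8346
  f6: (p6, p0, p3) → 52.9323
  f7: (p6, p5, p0) → 28.2540
  f8: (p4, p5, p3) → 38.3280
  f9: (p4, p6, p3) → 10.2389
  f10: (p4, p6, p5) → 27.8427
Σ area = 579.571

Check V−E+F: 7 − 15 + 10 = 2.


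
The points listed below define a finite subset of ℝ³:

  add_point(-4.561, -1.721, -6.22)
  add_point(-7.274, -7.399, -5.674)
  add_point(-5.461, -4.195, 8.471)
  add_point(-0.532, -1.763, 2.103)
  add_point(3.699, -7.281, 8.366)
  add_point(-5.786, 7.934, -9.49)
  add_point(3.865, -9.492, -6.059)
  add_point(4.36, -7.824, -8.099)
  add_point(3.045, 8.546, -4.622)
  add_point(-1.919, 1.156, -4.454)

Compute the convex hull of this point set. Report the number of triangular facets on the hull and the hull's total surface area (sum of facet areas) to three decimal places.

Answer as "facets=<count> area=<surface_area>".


7 of the 10 inputs are extreme points: [1, 2, 4, 5, 6, 7, 8].

Triangle areas on the boundary:
  f1: (p5, p7, p1) → 93.8300
  f2: (p5, p8, p7) → 84.4461
  f3: (p5, p2, p1) → 115.9792
  f4: (p5, p2, p8) → 101.3403
  f5: (p4, p2, p1) → 70.5948
  f6: (p4, p8, p7) → 134.2665
  f7: (p4, p2, p8) → 95.3276
  f8: (p6, p7, p1) → 15.1381
  f9: (p6, p4, p1) → 82.5348
  f10: (p6, p4, p7) → 14.7009
Σ area = 808.158

Check V−E+F: 7 − 15 + 10 = 2.

facets=10 area=808.158


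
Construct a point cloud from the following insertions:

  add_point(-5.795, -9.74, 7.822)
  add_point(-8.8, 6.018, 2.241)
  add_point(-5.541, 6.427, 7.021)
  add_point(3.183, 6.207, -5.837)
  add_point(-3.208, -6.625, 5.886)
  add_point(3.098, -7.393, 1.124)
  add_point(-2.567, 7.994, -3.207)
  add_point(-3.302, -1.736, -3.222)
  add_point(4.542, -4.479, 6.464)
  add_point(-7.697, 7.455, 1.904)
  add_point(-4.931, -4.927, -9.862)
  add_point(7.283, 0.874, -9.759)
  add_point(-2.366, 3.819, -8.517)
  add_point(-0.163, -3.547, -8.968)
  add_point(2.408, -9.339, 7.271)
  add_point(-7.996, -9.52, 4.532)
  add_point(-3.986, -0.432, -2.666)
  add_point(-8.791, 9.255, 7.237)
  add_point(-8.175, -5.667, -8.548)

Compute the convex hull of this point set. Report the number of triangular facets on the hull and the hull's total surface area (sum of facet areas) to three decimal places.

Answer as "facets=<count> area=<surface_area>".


facets=28 area=1047.156

16 of the 19 inputs are extreme points: [0, 1, 2, 3, 5, 6, 8, 9, 10, 11, 12, 13, 14, 15, 17, 18].

Facet areas (half cross-product norm):
  f1: (p12, p10, p11) → 46.8044
  f2: (p18, p12, p10) → 15.1378
  f3: (p3, p8, p11) → 63.2562
  f4: (p3, p12, p11) → 25.7293
  f5: (p14, p8, p11) → 40.6438
  f6: (p14, p18, p10) → 34.2461
  f7: (p14, p17, p0) → 78.7413
  f8: (p2, p3, p8) → 104.6866
  f9: (p2, p17, p3) → 29.5170
  f10: (p2, p14, p8) → 36.7582
  f11: (p2, p14, p17) → 14.5811
  f12: (p9, p17, p1) → 5.2785
  f13: (p9, p18, p1) → 13.2731
  f14: (p9, p18, p12) → 68.1433
  f15: (p5, p14, p11) → 17.4373
  f16: (p5, p14, p10) → 29.9183
  f17: (p15, p14, p0) → 14.1768
  f18: (p15, p14, p18) → 70.9969
  f19: (p15, p17, p0) → 37.6033
  f20: (p15, p18, p1) → 97.3363
  f21: (p15, p17, p1) → 42.5909
  f22: (p6, p17, p3) → 23.2314
  f23: (p6, p9, p17) → 13.3799
  f24: (p6, p3, p12) → 19.1157
  f25: (p6, p9, p12) → 20.8336
  f26: (p13, p10, p11) → 7.9201
  f27: (p13, p5, p11) → 49.0490
  f28: (p13, p5, p10) → 26.7697
Σ area = 1047.156

Euler: V−E+F = 16−42+28 = 2.


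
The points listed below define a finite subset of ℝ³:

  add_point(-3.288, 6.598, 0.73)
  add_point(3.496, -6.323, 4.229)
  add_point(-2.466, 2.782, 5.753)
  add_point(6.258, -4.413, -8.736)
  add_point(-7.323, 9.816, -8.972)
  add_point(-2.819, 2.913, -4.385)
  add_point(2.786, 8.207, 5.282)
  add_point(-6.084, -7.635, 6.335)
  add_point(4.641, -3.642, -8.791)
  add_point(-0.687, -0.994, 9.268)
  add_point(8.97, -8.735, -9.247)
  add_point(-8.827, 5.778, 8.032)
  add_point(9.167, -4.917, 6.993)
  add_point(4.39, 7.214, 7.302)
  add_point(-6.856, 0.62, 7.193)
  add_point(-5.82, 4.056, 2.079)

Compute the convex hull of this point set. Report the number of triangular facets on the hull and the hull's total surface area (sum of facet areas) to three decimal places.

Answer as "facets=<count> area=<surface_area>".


facets=14 area=1132.356

Hull vertices (9/16): indices [3, 4, 6, 7, 9, 10, 11, 12, 13].

Triangle areas on the boundary:
  f1: (p7, p10, p12) → 128.7834
  f2: (p7, p4, p11) → 120.5313
  f3: (p7, p10, p4) → 231.3286
  f4: (p13, p10, p12) → 105.8323
  f5: (p9, p7, p11) → 48.2012
  f6: (p9, p7, p12) → 47.9858
  f7: (p9, p13, p11) → 51.8332
  f8: (p9, p13, p12) → 52.2441
  f9: (p6, p4, p11) → 100.1982
  f10: (p6, p13, p11) → 15.9644
  f11: (p3, p13, p10) → 39.9261
  f12: (p3, p6, p13) → 26.0074
  f13: (p3, p10, p4) → 11.5166
  f14: (p3, p6, p4) → 152.0034
Σ area = 1132.356

Euler characteristic 9−21+14 = 2 ✓


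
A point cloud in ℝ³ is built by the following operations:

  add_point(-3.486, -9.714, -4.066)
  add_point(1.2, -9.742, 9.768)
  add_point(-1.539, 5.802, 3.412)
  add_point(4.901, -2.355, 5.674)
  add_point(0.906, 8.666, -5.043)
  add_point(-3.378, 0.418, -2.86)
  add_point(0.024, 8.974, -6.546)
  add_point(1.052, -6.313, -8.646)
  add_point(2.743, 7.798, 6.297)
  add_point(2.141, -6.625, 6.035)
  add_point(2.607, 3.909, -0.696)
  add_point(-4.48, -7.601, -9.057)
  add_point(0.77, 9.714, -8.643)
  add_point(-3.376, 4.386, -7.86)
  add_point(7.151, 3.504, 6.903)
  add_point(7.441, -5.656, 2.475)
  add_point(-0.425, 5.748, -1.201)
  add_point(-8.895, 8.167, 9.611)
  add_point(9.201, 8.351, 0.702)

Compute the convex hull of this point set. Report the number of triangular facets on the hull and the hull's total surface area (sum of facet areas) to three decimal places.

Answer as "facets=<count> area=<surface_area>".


Extreme-point indices: [0, 1, 7, 8, 11, 12, 13, 14, 15, 17, 18] — 11 of 19 on the boundary.

Area of each hull facet:
  f1: (p12, p18, p17) → 122.9215
  f2: (p14, p1, p17) → 123.5481
  f3: (p0, p1, p17) → 148.0483
  f4: (p0, p11, p17) → 62.5416
  f5: (p13, p11, p17) → 109.0877
  f6: (p13, p12, p17) → 63.0408
  f7: (p13, p12, p11) → 23.4642
  f8: (p8, p18, p17) → 22.3817
  f9: (p8, p14, p17) → 27.4570
  f10: (p8, p14, p18) → 23.9162
  f11: (p15, p14, p18) → 40.5758
  f12: (p15, p0, p1) → 67.2102
  f13: (p15, p14, p1) → 53.0654
  f14: (p7, p0, p11) → 15.5031
  f15: (p7, p15, p0) → 45.7585
  f16: (p7, p12, p11) → 44.6339
  f17: (p7, p12, p18) → 100.7407
  f18: (p7, p15, p18) → 91.3605
Σ area = 1185.255

Euler: V−E+F = 11−27+18 = 2.

facets=18 area=1185.255


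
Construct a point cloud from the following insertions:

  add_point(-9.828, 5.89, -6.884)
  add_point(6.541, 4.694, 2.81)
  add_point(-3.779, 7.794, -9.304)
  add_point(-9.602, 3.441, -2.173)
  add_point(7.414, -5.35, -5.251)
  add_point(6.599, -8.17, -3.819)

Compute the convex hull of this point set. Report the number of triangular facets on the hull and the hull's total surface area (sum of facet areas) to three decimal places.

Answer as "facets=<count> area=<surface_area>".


Hull vertices (6/6): indices [0, 1, 2, 3, 4, 5].

Area of each hull facet:
  f1: (p2, p1, p0) → 53.3158
  f2: (p2, p1, p4) → 100.6133
  f3: (p3, p1, p0) → 43.3785
  f4: (p5, p1, p4) → 19.4884
  f5: (p5, p3, p1) → 120.1883
  f6: (p5, p3, p0) → 51.7306
  f7: (p5, p2, p0) → 66.5667
  f8: (p5, p2, p4) → 23.5355
Σ area = 478.817

Euler characteristic 6−12+8 = 2 ✓

facets=8 area=478.817


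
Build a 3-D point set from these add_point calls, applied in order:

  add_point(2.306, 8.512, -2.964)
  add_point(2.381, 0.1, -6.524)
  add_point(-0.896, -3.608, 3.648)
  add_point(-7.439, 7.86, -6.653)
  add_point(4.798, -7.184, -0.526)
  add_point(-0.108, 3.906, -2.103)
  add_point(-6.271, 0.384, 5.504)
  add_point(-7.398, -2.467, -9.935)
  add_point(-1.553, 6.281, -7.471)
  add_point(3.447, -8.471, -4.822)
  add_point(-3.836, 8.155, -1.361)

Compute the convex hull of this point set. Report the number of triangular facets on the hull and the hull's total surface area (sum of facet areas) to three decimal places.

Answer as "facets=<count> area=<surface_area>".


Hull vertices (10/11): indices [0, 1, 2, 3, 4, 6, 7, 8, 9, 10].

Area of each hull facet:
  f1: (p1, p0, p4) → 39.7124
  f2: (p10, p0, p3) → 19.1777
  f3: (p10, p6, p3) → 31.7073
  f4: (p10, p6, p0) → 30.6592
  f5: (p2, p0, p4) → 56.0677
  f6: (p2, p6, p0) → 48.3189
  f7: (p7, p6, p3) → 75.3018
  f8: (p8, p0, p3) → 17.8801
  f9: (p8, p1, p0) → 23.2435
  f10: (p8, p7, p3) → 31.8962
  f11: (p8, p7, p1) → 37.2373
  f12: (p9, p1, p4) → 20.5842
  f13: (p9, p7, p1) → 46.8769
  f14: (p9, p2, p4) → 16.9831
  f15: (p9, p2, p6) → 22.8884
  f16: (p9, p7, p6) → 98.8257
Σ area = 617.360

Euler: V−E+F = 10−24+16 = 2.

facets=16 area=617.360


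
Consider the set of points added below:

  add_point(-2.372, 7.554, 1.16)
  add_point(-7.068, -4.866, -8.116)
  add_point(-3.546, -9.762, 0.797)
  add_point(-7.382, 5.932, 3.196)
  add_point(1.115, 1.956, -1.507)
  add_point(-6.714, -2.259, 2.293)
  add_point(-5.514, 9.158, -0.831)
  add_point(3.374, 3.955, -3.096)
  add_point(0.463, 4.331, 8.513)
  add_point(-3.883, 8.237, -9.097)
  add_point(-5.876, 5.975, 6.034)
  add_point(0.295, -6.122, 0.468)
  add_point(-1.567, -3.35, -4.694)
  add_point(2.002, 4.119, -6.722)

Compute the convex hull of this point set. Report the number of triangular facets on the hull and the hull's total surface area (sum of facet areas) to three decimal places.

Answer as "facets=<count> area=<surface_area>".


Points on the hull: [0, 1, 2, 3, 5, 6, 7, 8, 9, 10, 11, 12, 13] (13 of 14).

Per-facet area ½‖(b−a)×(c−a)‖:
  f1: (p1, p9, p3) → 83.6369
  f2: (p11, p8, p7) → 62.3977
  f3: (p11, p8, p2) → 29.9681
  f4: (p0, p9, p7) → 38.2785
  f5: (p0, p8, p7) → 34.0363
  f6: (p5, p1, p3) → 41.6768
  f7: (p5, p1, p2) → 41.0706
  f8: (p5, p8, p2) → 44.3443
  f9: (p13, p9, p7) → 11.8357
  f10: (p13, p1, p9) → 47.5713
  f11: (p13, p11, p7) → 20.9514
  f12: (p12, p1, p2) → 28.8311
  f13: (p12, p11, p2) → 16.1325
  f14: (p12, p13, p1) → 25.6846
  f15: (p12, p13, p11) → 23.1510
  f16: (p6, p9, p3) → 16.2027
  f17: (p6, p0, p9) → 16.4439
  f18: (p6, p0, p8) → 9.5505
  f19: (p10, p6, p3) → 7.7304
  f20: (p10, p6, p8) → 24.5747
  f21: (p10, p5, p3) → 13.2481
  f22: (p10, p5, p8) → 31.7953
Σ area = 669.113

Check V−E+F: 13 − 33 + 22 = 2.

facets=22 area=669.113


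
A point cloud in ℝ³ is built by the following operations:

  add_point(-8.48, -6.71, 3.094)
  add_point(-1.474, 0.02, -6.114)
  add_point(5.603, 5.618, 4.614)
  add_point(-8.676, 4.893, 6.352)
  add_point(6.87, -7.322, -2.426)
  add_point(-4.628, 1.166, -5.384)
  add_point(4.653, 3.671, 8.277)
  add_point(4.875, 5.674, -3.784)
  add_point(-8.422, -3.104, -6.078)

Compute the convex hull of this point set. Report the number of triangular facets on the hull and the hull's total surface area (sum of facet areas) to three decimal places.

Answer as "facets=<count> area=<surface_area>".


facets=14 area=730.294

Extreme-point indices: [0, 1, 2, 3, 4, 5, 6, 7, 8] — 9 of 9 on the boundary.

Facet areas (half cross-product norm):
  f1: (p2, p7, p3) → 60.6678
  f2: (p2, p6, p3) → 28.7286
  f3: (p2, p7, p4) → 55.2969
  f4: (p2, p6, p4) → 31.4484
  f5: (p0, p8, p3) → 59.0950
  f6: (p0, p8, p4) → 76.5683
  f7: (p0, p6, p3) → 81.3263
  f8: (p0, p6, p4) → 116.2630
  f9: (p5, p7, p3) → 68.9359
  f10: (p5, p8, p3) → 37.0370
  f11: (p1, p7, p4) → 50.6297
  f12: (p1, p8, p4) → 41.0486
  f13: (p1, p5, p7) → 13.9300
  f14: (p1, p5, p8) → 9.3189
Σ area = 730.294

Euler characteristic 9−21+14 = 2 ✓


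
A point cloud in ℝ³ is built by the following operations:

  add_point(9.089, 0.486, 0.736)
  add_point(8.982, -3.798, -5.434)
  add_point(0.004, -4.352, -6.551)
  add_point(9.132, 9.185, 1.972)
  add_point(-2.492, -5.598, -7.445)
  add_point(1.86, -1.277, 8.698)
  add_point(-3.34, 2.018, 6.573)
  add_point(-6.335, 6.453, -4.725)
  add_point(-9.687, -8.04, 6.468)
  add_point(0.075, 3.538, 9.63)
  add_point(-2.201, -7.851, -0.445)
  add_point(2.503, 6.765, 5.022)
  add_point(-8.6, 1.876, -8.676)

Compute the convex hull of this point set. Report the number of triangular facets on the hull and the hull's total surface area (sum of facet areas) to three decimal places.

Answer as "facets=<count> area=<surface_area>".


Points on the hull: [0, 1, 3, 4, 5, 6, 7, 8, 9, 10, 11, 12] (12 of 13).

Facet areas (half cross-product norm):
  f1: (p1, p12, p3) → 138.2018
  f2: (p7, p12, p8) → 58.2364
  f3: (p7, p12, p3) → 40.8616
  f4: (p4, p12, p8) → 77.0079
  f5: (p4, p1, p12) → 49.1467
  f6: (p5, p9, p3) → 34.2248
  f7: (p5, p9, p8) → 34.6999
  f8: (p6, p9, p8) → 21.8427
  f9: (p6, p7, p8) → 73.3345
  f10: (p6, p7, p9) → 23.4432
  f11: (p11, p9, p3) → 13.9460
  f12: (p11, p7, p3) → 48.3742
  f13: (p11, p7, p9) → 38.7261
  f14: (p10, p4, p8) → 29.3696
  f15: (p10, p4, p1) → 42.8556
  f16: (p10, p5, p8) → 58.9239
  f17: (p10, p5, p1) → 76.0642
  f18: (p0, p1, p3) → 24.1919
  f19: (p0, p5, p3) → 47.7881
  f20: (p0, p5, p1) → 35.4873
Σ area = 966.726

Euler characteristic 12−30+20 = 2 ✓

facets=20 area=966.726


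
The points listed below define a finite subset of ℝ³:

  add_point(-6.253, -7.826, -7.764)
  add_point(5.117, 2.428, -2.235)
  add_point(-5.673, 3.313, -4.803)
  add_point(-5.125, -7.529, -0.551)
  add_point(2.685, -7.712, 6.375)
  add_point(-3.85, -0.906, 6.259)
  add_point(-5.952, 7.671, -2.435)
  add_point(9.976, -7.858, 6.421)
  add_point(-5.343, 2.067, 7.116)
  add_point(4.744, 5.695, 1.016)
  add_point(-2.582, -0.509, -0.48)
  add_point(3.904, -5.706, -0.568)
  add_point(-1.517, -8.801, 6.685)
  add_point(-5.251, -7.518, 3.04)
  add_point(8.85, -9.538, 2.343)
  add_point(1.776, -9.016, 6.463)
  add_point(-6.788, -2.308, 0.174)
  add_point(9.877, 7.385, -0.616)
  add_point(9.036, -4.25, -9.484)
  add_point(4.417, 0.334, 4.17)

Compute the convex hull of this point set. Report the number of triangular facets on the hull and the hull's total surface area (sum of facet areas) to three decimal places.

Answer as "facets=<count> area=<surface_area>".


12 of the 20 inputs are extreme points: [0, 2, 6, 7, 8, 12, 13, 14, 15, 16, 17, 18].

Triangle areas on the boundary:
  f1: (p17, p18, p7) → 108.7790
  f2: (p17, p18, p6) → 116.0239
  f3: (p8, p6, p16) → 40.9821
  f4: (p8, p17, p7) → 134.3256
  f5: (p8, p17, p6) → 87.2010
  f6: (p0, p6, p16) → 47.1415
  f7: (p12, p8, p7) → 64.3080
  f8: (p14, p18, p7) → 22.0608
  f9: (p14, p0, p18) → 100.1409
  f10: (p14, p12, p0) → 85.5667
  f11: (p2, p18, p6) → 35.2601
  f12: (p2, p0, p6) → 7.3845
  f13: (p2, p0, p18) → 88.4972
  f14: (p13, p0, p16) → 29.5365
  f15: (p13, p12, p0) → 19.8532
  f16: (p13, p8, p16) → 25.5837
  f17: (p13, p12, p8) → 27.9636
  f18: (p15, p12, p7) → 2.9153
  f19: (p15, p14, p7) → 18.0270
  f20: (p15, p14, p12) → 6.0115
Σ area = 1067.562

Euler: V−E+F = 12−30+20 = 2.

facets=20 area=1067.562


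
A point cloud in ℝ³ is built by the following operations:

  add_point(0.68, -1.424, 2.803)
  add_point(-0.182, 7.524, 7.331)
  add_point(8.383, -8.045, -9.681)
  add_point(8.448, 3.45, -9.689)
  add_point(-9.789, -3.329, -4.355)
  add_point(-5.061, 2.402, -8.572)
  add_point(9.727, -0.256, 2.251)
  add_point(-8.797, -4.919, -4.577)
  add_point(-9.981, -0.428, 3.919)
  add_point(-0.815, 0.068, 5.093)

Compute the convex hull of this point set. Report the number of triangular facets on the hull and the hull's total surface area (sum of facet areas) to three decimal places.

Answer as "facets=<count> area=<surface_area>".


facets=16 area=882.587

Hull vertices (10/10): indices [0, 1, 2, 3, 4, 5, 6, 7, 8, 9].

Area of each hull facet:
  f1: (p3, p1, p6) → 84.8171
  f2: (p2, p3, p6) → 69.0171
  f3: (p9, p1, p8) → 35.6267
  f4: (p9, p1, p6) → 42.6438
  f5: (p5, p2, p3) → 77.8737
  f6: (p5, p1, p8) → 88.5723
  f7: (p5, p3, p1) → 115.2522
  f8: (p0, p2, p6) → 64.9867
  f9: (p0, p9, p6) → 12.6524
  f10: (p0, p9, p8) → 13.4683
  f11: (p7, p5, p2) → 77.1941
  f12: (p7, p0, p8) → 50.3962
  f13: (p7, p0, p2) → 98.4233
  f14: (p4, p5, p8) → 36.2129
  f15: (p4, p7, p8) → 7.5801
  f16: (p4, p7, p5) → 7.8703
Σ area = 882.587

Euler characteristic 10−24+16 = 2 ✓
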